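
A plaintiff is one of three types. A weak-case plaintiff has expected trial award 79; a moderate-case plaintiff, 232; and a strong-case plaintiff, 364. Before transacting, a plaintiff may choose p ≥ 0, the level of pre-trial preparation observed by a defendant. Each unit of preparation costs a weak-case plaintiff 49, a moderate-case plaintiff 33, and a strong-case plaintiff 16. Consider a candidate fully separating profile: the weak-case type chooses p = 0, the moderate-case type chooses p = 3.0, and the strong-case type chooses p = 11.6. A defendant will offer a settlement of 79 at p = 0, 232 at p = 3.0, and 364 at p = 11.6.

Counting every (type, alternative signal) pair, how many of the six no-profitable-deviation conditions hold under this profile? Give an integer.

4

Moderate-case (own payoff 232 − 33×3.0 = 133): to p=0 gives 79 → no gain ✓; to p=11.6 gives 364 − 33×11.6 = -18.8 → no gain ✓.
Weak-case (own payoff 79): to p=3.0 gives 232 − 49×3.0 = 85 → profitable ✗; to p=11.6 gives 364 − 49×11.6 = -204.4 → no gain ✓.
Strong-case (own payoff 364 − 16×11.6 = 178.4): to p=0 gives 79 → no gain ✓; to p=3.0 gives 232 − 16×3.0 = 184 → profitable ✗.
4 of the 6 constraints hold; not an equilibrium.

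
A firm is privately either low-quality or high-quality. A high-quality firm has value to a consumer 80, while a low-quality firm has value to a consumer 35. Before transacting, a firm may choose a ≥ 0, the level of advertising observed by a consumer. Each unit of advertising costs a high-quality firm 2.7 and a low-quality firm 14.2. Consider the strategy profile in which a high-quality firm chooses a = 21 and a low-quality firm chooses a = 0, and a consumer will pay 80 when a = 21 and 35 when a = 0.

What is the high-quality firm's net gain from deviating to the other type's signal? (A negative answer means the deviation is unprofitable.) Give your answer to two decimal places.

11.70

Playing a = 21 the high-quality firm receives 80 − 2.7 × 21 = 23.3.
Deviating to a = 0 yields 35 instead.
Gain from deviating: 35 − 23.3 = 11.70.
The gain is positive, so the high-quality type's incentive-compatibility constraint is violated — this profile is not a separating equilibrium.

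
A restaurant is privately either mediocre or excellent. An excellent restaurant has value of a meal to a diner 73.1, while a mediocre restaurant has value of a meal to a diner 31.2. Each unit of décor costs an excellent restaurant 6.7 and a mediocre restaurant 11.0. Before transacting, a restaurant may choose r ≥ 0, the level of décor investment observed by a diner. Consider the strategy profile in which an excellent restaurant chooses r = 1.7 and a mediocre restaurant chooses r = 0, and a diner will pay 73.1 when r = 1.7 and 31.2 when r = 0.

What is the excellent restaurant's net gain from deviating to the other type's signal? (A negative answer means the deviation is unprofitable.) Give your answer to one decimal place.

Playing r = 1.7 the excellent restaurant receives 73.1 − 6.7 × 1.7 = 61.71.
Deviating to r = 0 yields 31.2 instead.
Gain from deviating: 31.2 − 61.71 = -30.51, i.e. -30.5 to one decimal place.
The gain is negative, so the excellent type's incentive-compatibility constraint is satisfied.

-30.5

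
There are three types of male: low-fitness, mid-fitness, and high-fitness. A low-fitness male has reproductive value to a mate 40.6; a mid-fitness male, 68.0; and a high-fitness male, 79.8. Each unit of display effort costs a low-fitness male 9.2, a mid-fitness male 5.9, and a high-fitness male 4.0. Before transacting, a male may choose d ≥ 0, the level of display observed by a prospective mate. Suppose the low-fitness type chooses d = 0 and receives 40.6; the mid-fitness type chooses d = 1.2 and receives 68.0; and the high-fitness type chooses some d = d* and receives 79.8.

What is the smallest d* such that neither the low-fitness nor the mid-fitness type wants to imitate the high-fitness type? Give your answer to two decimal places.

4.26

Low-fitness type (on-path payoff 40.6) won't mimic when 40.6 ≥ 79.8 − 9.2·d*, i.e. d* ≥ 4.26.
Mid-fitness type (on-path payoff 68.0 − 5.9×1.2 = 60.92) won't mimic when 60.92 ≥ 79.8 − 5.9·d*, i.e. d* ≥ 3.20.
Both must hold, so d* = max(4.26, 3.20) = 4.26. The low-fitness type's constraint binds.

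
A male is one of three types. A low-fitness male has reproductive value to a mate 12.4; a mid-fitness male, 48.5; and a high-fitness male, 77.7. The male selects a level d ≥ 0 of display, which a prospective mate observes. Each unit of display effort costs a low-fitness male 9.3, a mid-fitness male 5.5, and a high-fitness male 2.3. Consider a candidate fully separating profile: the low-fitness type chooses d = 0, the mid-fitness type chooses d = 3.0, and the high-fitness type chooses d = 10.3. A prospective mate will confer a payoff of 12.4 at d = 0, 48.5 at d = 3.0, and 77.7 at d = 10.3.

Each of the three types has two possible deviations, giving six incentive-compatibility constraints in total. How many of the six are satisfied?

5

Mid-fitness (own payoff 48.5 − 5.5×3.0 = 32): to d=0 gives 12.4 → no gain ✓; to d=10.3 gives 77.7 − 5.5×10.3 = 21.05 → no gain ✓.
Low-fitness (own payoff 12.4): to d=3.0 gives 48.5 − 9.3×3.0 = 20.6 → profitable ✗; to d=10.3 gives 77.7 − 9.3×10.3 = -18.09 → no gain ✓.
High-fitness (own payoff 77.7 − 2.3×10.3 = 54.01): to d=0 gives 12.4 → no gain ✓; to d=3.0 gives 48.5 − 2.3×3.0 = 41.6 → no gain ✓.
5 of the 6 constraints hold; not an equilibrium.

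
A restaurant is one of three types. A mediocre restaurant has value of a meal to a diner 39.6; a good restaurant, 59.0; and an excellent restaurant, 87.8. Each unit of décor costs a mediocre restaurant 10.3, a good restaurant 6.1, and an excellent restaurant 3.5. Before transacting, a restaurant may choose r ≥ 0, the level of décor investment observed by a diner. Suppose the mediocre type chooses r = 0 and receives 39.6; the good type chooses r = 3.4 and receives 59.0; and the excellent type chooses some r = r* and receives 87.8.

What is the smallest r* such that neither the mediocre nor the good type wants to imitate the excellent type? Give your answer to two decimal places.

8.12

Mediocre type (on-path payoff 39.6) won't mimic when 39.6 ≥ 87.8 − 10.3·r*, i.e. r* ≥ 4.68.
Good type (on-path payoff 59.0 − 6.1×3.4 = 38.26) won't mimic when 38.26 ≥ 87.8 − 6.1·r*, i.e. r* ≥ 8.12.
Both must hold, so r* = max(4.68, 8.12) = 8.12. The good type's constraint binds.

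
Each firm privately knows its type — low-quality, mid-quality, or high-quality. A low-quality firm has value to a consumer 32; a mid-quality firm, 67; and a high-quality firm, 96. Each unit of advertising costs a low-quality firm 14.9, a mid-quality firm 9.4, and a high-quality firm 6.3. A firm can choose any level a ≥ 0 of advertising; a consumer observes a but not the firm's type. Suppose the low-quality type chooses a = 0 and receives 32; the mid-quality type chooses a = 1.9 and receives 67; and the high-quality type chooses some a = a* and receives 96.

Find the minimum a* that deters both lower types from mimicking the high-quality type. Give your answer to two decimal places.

4.99

Mid-quality type (on-path payoff 67 − 9.4×1.9 = 49.14) won't mimic when 49.14 ≥ 96 − 9.4·a*, i.e. a* ≥ 4.99.
Low-quality type (on-path payoff 32) won't mimic when 32 ≥ 96 − 14.9·a*, i.e. a* ≥ 4.30.
Both must hold, so a* = max(4.30, 4.99) = 4.99. The mid-quality type's constraint binds.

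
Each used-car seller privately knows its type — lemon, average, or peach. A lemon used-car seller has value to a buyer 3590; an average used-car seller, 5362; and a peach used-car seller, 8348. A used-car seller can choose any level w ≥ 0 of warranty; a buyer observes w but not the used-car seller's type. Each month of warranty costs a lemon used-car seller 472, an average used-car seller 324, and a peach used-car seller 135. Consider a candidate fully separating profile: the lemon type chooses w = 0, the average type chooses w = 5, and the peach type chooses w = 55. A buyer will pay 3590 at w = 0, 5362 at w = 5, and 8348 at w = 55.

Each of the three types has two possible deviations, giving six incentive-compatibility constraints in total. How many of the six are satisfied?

Lemon (own payoff 3590): to w=5 gives 5362 − 472×5 = 3002 → no gain ✓; to w=55 gives 8348 − 472×55 = -17612 → no gain ✓.
Peach (own payoff 8348 − 135×55 = 923): to w=0 gives 3590 → profitable ✗; to w=5 gives 5362 − 135×5 = 4687 → profitable ✗.
Average (own payoff 5362 − 324×5 = 3742): to w=0 gives 3590 → no gain ✓; to w=55 gives 8348 − 324×55 = -9472 → no gain ✓.
4 of the 6 constraints hold; not an equilibrium.

4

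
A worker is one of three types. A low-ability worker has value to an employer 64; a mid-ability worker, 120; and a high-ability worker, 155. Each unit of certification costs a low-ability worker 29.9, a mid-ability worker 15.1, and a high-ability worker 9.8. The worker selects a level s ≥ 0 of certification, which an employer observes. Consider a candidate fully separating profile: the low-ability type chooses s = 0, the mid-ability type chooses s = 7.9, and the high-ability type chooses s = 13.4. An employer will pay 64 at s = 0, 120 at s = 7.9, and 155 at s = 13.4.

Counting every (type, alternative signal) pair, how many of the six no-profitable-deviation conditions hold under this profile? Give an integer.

Low-ability (own payoff 64): to s=7.9 gives 120 − 29.9×7.9 = -116.21 → no gain ✓; to s=13.4 gives 155 − 29.9×13.4 = -245.66 → no gain ✓.
High-ability (own payoff 155 − 9.8×13.4 = 23.68): to s=0 gives 64 → profitable ✗; to s=7.9 gives 120 − 9.8×7.9 = 42.58 → profitable ✗.
Mid-ability (own payoff 120 − 15.1×7.9 = 0.71): to s=0 gives 64 → profitable ✗; to s=13.4 gives 155 − 15.1×13.4 = -47.34 → no gain ✓.
3 of the 6 constraints hold; not an equilibrium.

3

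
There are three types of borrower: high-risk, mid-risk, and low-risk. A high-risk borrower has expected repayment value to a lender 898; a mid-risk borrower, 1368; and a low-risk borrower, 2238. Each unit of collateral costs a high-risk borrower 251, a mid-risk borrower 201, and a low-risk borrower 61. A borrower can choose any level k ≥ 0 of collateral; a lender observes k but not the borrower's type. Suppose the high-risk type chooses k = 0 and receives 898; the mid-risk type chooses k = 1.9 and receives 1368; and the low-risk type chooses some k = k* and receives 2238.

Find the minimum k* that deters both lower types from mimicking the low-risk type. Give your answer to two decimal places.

High-risk type (on-path payoff 898) won't mimic when 898 ≥ 2238 − 251·k*, i.e. k* ≥ 5.34.
Mid-risk type (on-path payoff 1368 − 201×1.9 = 986.1) won't mimic when 986.1 ≥ 2238 − 201·k*, i.e. k* ≥ 6.23.
Both must hold, so k* = max(5.34, 6.23) = 6.23. The mid-risk type's constraint binds.

6.23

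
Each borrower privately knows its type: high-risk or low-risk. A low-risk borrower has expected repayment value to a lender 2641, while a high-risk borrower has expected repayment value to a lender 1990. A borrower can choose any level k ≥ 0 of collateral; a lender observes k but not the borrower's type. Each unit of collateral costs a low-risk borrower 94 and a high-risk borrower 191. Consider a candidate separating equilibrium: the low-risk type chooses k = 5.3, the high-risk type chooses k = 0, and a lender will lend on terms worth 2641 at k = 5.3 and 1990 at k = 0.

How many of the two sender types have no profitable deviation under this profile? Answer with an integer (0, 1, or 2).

2

Low-risk type: signal → 2641 − 94 × 5.3 = 2142.8; deviate to 0 → 1990. IC holds (2142.8 ≥ 1990).
High-risk type: stay at 0 → 1990; mimic → 2641 − 191 × 5.3 = 1628.7. IC holds (1990 ≥ 1628.7).
2 of 2 constraints hold, so this is a separating equilibrium.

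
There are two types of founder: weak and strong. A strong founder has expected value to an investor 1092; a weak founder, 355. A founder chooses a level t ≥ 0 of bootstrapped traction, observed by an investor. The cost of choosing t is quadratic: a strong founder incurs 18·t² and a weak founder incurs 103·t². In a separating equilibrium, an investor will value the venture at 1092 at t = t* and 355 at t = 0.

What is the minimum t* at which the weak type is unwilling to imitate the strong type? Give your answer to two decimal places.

The weak type at t = 0 receives 355; imitating at t* yields 1092 − 103·t*².
Indifference: 355 = 1092 − 103·t*², so t*² = (1092 − 355) / 103 ≈ 7.1553.
t* = √7.1553 ≈ 2.67.

2.67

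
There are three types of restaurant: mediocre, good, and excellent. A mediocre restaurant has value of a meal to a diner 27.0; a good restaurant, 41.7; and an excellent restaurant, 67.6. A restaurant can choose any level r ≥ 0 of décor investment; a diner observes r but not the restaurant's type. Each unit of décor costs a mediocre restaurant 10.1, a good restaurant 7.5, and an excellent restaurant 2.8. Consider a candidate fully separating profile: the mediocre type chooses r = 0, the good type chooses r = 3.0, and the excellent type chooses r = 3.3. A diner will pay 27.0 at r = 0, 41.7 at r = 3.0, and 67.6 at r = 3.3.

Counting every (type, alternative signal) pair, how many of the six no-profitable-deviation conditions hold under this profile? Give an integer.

3

Good (own payoff 41.7 − 7.5×3.0 = 19.2): to r=0 gives 27.0 → profitable ✗; to r=3.3 gives 67.6 − 7.5×3.3 = 42.85 → profitable ✗.
Mediocre (own payoff 27.0): to r=3.0 gives 41.7 − 10.1×3.0 = 11.4 → no gain ✓; to r=3.3 gives 67.6 − 10.1×3.3 = 34.27 → profitable ✗.
Excellent (own payoff 67.6 − 2.8×3.3 = 58.36): to r=0 gives 27.0 → no gain ✓; to r=3.0 gives 41.7 − 2.8×3.0 = 33.3 → no gain ✓.
3 of the 6 constraints hold; not an equilibrium.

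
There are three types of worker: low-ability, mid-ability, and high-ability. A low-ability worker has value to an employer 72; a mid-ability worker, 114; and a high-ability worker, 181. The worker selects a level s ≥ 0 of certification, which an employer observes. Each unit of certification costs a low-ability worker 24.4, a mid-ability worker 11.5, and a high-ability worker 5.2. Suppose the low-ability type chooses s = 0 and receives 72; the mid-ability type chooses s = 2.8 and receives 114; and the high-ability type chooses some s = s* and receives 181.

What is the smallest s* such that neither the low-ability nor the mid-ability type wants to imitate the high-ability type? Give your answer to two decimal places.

8.63

Low-ability type (on-path payoff 72) won't mimic when 72 ≥ 181 − 24.4·s*, i.e. s* ≥ 4.47.
Mid-ability type (on-path payoff 114 − 11.5×2.8 = 81.8) won't mimic when 81.8 ≥ 181 − 11.5·s*, i.e. s* ≥ 8.63.
Both must hold, so s* = max(4.47, 8.63) = 8.63. The mid-ability type's constraint binds.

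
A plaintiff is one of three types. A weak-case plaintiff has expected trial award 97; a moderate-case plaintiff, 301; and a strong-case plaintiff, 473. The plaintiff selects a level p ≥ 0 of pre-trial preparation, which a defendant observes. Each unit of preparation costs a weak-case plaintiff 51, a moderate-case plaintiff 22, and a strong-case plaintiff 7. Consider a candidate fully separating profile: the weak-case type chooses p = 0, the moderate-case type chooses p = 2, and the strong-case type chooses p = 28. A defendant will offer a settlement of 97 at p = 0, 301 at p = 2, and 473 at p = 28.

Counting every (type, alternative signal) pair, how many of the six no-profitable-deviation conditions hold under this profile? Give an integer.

Weak-case (own payoff 97): to p=2 gives 301 − 51×2 = 199 → profitable ✗; to p=28 gives 473 − 51×28 = -955 → no gain ✓.
Strong-case (own payoff 473 − 7×28 = 277): to p=0 gives 97 → no gain ✓; to p=2 gives 301 − 7×2 = 287 → profitable ✗.
Moderate-case (own payoff 301 − 22×2 = 257): to p=0 gives 97 → no gain ✓; to p=28 gives 473 − 22×28 = -143 → no gain ✓.
4 of the 6 constraints hold; not an equilibrium.

4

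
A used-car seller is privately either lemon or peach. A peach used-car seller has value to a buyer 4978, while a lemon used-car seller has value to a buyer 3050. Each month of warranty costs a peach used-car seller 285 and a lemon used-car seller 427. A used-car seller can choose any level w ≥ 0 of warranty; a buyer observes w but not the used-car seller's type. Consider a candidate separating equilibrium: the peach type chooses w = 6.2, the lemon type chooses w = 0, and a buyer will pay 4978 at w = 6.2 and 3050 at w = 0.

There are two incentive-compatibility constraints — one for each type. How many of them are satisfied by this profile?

Peach type: signal → 4978 − 285 × 6.2 = 3211; deviate to 0 → 3050. IC holds (3211 ≥ 3050).
Lemon type: stay at 0 → 3050; mimic → 4978 − 427 × 6.2 = 2330.6. IC holds (3050 ≥ 2330.6).
2 of 2 constraints hold, so this is a separating equilibrium.

2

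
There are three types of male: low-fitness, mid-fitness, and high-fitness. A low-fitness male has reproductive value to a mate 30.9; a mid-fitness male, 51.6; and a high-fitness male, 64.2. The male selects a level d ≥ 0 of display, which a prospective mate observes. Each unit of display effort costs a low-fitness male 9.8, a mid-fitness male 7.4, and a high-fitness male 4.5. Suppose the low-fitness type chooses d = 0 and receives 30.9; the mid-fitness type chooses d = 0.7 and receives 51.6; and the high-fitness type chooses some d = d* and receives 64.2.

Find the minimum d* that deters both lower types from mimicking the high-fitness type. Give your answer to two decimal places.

3.40

Mid-fitness type (on-path payoff 51.6 − 7.4×0.7 = 46.42) won't mimic when 46.42 ≥ 64.2 − 7.4·d*, i.e. d* ≥ 2.40.
Low-fitness type (on-path payoff 30.9) won't mimic when 30.9 ≥ 64.2 − 9.8·d*, i.e. d* ≥ 3.40.
Both must hold, so d* = max(3.40, 2.40) = 3.40. The low-fitness type's constraint binds.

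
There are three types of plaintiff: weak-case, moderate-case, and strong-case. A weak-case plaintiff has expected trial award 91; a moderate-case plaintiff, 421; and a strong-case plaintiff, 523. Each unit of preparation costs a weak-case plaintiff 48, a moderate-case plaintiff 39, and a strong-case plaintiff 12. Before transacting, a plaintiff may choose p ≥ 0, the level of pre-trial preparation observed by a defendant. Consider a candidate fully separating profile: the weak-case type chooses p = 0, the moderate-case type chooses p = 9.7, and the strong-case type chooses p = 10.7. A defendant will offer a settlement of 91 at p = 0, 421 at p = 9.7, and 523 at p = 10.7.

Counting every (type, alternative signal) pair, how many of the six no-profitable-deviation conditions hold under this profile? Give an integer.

4

Moderate-case (own payoff 421 − 39×9.7 = 42.7): to p=0 gives 91 → profitable ✗; to p=10.7 gives 523 − 39×10.7 = 105.7 → profitable ✗.
Strong-case (own payoff 523 − 12×10.7 = 394.6): to p=0 gives 91 → no gain ✓; to p=9.7 gives 421 − 12×9.7 = 304.6 → no gain ✓.
Weak-case (own payoff 91): to p=9.7 gives 421 − 48×9.7 = -44.6 → no gain ✓; to p=10.7 gives 523 − 48×10.7 = 9.4 → no gain ✓.
4 of the 6 constraints hold; not an equilibrium.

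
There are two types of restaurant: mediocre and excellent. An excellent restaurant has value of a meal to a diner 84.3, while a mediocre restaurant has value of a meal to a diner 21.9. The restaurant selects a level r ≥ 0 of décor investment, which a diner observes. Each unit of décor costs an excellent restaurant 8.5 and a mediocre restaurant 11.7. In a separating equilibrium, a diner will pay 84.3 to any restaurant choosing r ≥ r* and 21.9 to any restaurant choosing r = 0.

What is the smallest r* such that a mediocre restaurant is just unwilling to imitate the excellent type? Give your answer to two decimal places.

5.33

A mediocre restaurant choosing r = 0 receives 21.9.
Imitating at r* instead would pay 84.3 at cost 11.7·r*, netting 84.3 − 11.7·r*.
Indifference: 21.9 = 84.3 − 11.7·r*, so r* = (84.3 − 21.9) / 11.7 ≈ 5.33.
At r* the mediocre type's incentive constraint just binds; the excellent type strictly prefers r* since its per-unit cost is lower.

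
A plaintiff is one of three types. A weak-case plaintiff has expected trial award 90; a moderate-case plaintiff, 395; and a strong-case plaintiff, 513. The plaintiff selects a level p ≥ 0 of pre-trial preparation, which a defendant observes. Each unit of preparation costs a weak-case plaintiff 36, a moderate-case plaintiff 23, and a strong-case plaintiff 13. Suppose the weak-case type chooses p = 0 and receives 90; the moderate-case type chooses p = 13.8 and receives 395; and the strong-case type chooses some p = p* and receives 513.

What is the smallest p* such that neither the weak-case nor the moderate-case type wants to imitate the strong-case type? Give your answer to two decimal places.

Weak-case type (on-path payoff 90) won't mimic when 90 ≥ 513 − 36·p*, i.e. p* ≥ 11.75.
Moderate-case type (on-path payoff 395 − 23×13.8 = 77.6) won't mimic when 77.6 ≥ 513 − 23·p*, i.e. p* ≥ 18.93.
Both must hold, so p* = max(11.75, 18.93) = 18.93. The moderate-case type's constraint binds.

18.93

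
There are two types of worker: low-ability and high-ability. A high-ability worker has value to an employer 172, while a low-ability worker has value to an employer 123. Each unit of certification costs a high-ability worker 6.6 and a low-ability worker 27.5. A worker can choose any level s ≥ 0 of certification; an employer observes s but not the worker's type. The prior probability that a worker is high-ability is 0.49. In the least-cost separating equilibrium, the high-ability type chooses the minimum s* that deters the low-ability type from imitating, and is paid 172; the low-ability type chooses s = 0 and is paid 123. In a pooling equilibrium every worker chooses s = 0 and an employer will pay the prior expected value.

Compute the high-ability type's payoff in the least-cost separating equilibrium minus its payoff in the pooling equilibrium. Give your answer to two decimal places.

13.23

Least-cost separating signal: s* solves 123 = 172 − 27.5·s*, so s* = (172 − 123)/27.5 ≈ 1.7818.
High-ability type's separating payoff: 172 − 6.6 × s* = 172 − 6.6 × (172 − 123)/27.5 = 172 − 323.4/27.5 = 160.24.
Pooling payoff: 0.49 × 172 + 0.51 × 123 = 147.01.
Difference: 160.24 − 147.01 = 13.23.
The high-ability type prefers to separate.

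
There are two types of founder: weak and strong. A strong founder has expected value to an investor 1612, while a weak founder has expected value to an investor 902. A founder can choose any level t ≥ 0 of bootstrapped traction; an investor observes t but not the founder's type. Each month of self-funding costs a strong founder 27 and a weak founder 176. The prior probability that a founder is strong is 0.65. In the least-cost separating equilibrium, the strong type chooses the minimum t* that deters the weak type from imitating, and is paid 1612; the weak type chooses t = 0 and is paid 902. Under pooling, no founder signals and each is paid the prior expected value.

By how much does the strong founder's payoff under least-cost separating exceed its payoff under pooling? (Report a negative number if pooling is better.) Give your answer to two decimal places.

Least-cost separating signal: t* solves 902 = 1612 − 176·t*, so t* = (1612 − 902)/176 ≈ 4.0341.
Strong type's separating payoff: 1612 − 27 × t* = 1612 − 27 × (1612 − 902)/176 = 1612 − 19170/176 ≈ 1503.0795.
Pooling payoff: 0.65 × 1612 + 0.35 × 902 = 1363.5.
Difference: 1503.0795 − 1363.5 = 139.5795, i.e. 139.58 to two decimal places.
The strong type prefers to separate.

139.58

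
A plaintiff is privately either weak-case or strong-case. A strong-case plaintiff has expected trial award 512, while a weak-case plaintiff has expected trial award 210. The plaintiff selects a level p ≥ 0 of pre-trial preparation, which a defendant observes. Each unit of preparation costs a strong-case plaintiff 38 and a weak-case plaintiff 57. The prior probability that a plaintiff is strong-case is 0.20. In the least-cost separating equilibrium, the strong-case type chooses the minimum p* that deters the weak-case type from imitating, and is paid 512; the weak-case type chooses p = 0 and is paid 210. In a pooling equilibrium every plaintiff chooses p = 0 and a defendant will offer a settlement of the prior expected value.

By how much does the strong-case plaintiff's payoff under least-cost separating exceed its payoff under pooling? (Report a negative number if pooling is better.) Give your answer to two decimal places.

40.27

Least-cost separating signal: p* solves 210 = 512 − 57·p*, so p* = (512 − 210)/57 ≈ 5.2982.
Strong-case type's separating payoff: 512 − 38 × p* = 512 − 38 × (512 − 210)/57 = 512 − 11476/57 ≈ 310.6667.
Pooling payoff: 0.20 × 512 + 0.80 × 210 = 270.4.
Difference: 310.6667 − 270.4 = 40.2667, i.e. 40.27 to two decimal places.
The strong-case type prefers to separate.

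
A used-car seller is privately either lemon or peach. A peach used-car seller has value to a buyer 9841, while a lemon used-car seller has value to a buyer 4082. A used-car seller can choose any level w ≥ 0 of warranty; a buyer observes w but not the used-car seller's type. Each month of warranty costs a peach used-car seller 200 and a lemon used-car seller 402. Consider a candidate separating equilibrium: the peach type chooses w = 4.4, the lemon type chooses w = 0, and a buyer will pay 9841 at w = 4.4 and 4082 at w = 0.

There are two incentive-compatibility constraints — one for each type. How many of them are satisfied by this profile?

Lemon type: stay at 0 → 4082; mimic → 9841 − 402 × 4.4 = 8072.2. IC fails (4082 < 8072.2).
Peach type: signal → 9841 − 200 × 4.4 = 8961; deviate to 0 → 4082. IC holds (8961 ≥ 4082).
1 of 2 constraints hold, so this profile is not an equilibrium.

1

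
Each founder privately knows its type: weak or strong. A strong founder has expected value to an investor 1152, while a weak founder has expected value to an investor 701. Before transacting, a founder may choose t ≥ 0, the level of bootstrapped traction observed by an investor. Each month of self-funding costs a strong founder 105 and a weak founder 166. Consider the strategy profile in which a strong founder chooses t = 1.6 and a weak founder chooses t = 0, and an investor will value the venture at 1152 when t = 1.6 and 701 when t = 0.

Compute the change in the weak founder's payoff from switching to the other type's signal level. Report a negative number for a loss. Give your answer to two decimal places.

Playing t = 0 the weak founder receives 701.
Deviating to t = 1.6 brings payment 1152 at cost 166 × 1.6 = 265.6, netting 886.4.
Gain from deviating: 886.4 − 701 = 185.40.
The gain is positive, so the weak type's incentive-compatibility constraint is violated — this profile is not a separating equilibrium.

185.40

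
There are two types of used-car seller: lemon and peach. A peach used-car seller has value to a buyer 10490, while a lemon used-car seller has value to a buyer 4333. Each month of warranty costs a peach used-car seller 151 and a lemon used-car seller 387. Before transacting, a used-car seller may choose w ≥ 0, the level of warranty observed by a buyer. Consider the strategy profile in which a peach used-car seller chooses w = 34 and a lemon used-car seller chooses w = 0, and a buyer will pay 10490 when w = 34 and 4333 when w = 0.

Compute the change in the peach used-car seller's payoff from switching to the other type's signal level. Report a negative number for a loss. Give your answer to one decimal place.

Playing w = 34 the peach used-car seller receives 10490 − 151 × 34 = 5356.
Deviating to w = 0 yields 4333 instead.
Gain from deviating: 4333 − 5356 = -1023.0.
The gain is negative, so the peach type's incentive-compatibility constraint is satisfied.

-1023.0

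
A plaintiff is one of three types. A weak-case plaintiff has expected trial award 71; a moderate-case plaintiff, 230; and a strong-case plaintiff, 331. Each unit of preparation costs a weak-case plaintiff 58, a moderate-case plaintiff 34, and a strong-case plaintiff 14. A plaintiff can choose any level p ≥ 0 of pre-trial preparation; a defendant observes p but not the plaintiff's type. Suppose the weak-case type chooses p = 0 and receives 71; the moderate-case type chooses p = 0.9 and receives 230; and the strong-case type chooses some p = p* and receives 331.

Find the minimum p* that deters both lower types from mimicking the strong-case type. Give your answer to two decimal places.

4.48

Weak-case type (on-path payoff 71) won't mimic when 71 ≥ 331 − 58·p*, i.e. p* ≥ 4.48.
Moderate-case type (on-path payoff 230 − 34×0.9 = 199.4) won't mimic when 199.4 ≥ 331 − 34·p*, i.e. p* ≥ 3.87.
Both must hold, so p* = max(4.48, 3.87) = 4.48. The weak-case type's constraint binds.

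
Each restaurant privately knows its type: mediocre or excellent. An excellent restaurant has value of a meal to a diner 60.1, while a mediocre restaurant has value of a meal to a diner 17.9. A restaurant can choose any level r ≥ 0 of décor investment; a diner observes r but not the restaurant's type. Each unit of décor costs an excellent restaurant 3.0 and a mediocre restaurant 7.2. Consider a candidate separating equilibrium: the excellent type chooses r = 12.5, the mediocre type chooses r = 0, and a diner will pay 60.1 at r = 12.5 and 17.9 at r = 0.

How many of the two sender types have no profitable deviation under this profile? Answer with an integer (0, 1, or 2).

Mediocre type: stay at 0 → 17.9; mimic → 60.1 − 7.2 × 12.5 = -29.9. IC holds (17.9 ≥ -29.9).
Excellent type: signal → 60.1 − 3.0 × 12.5 = 22.6; deviate to 0 → 17.9. IC holds (22.6 ≥ 17.9).
2 of 2 constraints hold, so this is a separating equilibrium.

2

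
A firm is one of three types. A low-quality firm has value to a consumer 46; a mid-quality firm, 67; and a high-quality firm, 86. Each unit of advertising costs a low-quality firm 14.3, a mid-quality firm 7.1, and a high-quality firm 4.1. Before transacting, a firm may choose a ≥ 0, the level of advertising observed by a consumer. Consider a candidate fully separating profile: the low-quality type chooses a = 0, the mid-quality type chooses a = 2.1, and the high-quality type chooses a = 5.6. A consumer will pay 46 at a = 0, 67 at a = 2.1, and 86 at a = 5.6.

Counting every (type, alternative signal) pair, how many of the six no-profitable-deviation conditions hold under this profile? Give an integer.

Low-quality (own payoff 46): to a=2.1 gives 67 − 14.3×2.1 = 36.97 → no gain ✓; to a=5.6 gives 86 − 14.3×5.6 = 5.92 → no gain ✓.
High-quality (own payoff 86 − 4.1×5.6 = 63.04): to a=0 gives 46 → no gain ✓; to a=2.1 gives 67 − 4.1×2.1 = 58.39 → no gain ✓.
Mid-quality (own payoff 67 − 7.1×2.1 = 52.09): to a=0 gives 46 → no gain ✓; to a=5.6 gives 86 − 7.1×5.6 = 46.24 → no gain ✓.
6 of the 6 constraints hold; this profile is a separating equilibrium.

6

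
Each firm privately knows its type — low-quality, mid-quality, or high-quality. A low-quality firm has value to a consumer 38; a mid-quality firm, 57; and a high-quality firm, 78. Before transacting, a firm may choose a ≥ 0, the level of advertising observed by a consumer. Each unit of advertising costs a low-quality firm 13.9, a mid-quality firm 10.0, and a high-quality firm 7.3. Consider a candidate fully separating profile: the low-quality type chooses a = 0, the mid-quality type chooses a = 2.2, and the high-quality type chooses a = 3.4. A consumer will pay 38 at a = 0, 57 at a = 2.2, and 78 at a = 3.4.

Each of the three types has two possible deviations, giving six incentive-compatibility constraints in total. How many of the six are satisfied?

4

Mid-quality (own payoff 57 − 10.0×2.2 = 35): to a=0 gives 38 → profitable ✗; to a=3.4 gives 78 − 10.0×3.4 = 44 → profitable ✗.
Low-quality (own payoff 38): to a=2.2 gives 57 − 13.9×2.2 = 26.42 → no gain ✓; to a=3.4 gives 78 − 13.9×3.4 = 30.74 → no gain ✓.
High-quality (own payoff 78 − 7.3×3.4 = 53.18): to a=0 gives 38 → no gain ✓; to a=2.2 gives 57 − 7.3×2.2 = 40.94 → no gain ✓.
4 of the 6 constraints hold; not an equilibrium.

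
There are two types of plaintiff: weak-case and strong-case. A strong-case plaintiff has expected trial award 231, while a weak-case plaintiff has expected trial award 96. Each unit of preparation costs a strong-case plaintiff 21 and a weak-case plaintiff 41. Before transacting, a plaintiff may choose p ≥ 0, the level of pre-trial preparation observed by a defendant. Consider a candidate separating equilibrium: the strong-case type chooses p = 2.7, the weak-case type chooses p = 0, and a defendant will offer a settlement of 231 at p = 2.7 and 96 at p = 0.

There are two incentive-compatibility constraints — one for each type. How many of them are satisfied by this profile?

Weak-case type: stay at 0 → 96; mimic → 231 − 41 × 2.7 = 120.3. IC fails (96 < 120.3).
Strong-case type: signal → 231 − 21 × 2.7 = 174.3; deviate to 0 → 96. IC holds (174.3 ≥ 96).
1 of 2 constraints hold, so this profile is not an equilibrium.

1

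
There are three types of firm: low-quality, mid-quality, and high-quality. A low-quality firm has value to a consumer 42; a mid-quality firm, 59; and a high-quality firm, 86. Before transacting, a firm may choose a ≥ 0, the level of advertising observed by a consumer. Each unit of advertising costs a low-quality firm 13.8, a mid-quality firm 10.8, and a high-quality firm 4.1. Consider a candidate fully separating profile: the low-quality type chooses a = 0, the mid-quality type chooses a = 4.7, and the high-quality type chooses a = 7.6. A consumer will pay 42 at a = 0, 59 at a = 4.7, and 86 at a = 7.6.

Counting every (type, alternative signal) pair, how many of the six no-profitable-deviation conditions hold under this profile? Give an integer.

Low-quality (own payoff 42): to a=4.7 gives 59 − 13.8×4.7 = -5.86 → no gain ✓; to a=7.6 gives 86 − 13.8×7.6 = -18.88 → no gain ✓.
High-quality (own payoff 86 − 4.1×7.6 = 54.84): to a=0 gives 42 → no gain ✓; to a=4.7 gives 59 − 4.1×4.7 = 39.73 → no gain ✓.
Mid-quality (own payoff 59 − 10.8×4.7 = 8.24): to a=0 gives 42 → profitable ✗; to a=7.6 gives 86 − 10.8×7.6 = 3.92 → no gain ✓.
5 of the 6 constraints hold; not an equilibrium.

5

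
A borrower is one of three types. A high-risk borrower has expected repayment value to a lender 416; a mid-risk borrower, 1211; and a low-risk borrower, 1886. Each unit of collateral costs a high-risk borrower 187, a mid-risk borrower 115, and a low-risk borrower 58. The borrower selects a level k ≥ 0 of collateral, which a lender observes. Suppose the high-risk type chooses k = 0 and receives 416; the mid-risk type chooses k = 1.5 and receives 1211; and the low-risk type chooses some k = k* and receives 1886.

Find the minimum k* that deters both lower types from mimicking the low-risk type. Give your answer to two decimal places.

7.86

High-risk type (on-path payoff 416) won't mimic when 416 ≥ 1886 − 187·k*, i.e. k* ≥ 7.86.
Mid-risk type (on-path payoff 1211 − 115×1.5 = 1038.5) won't mimic when 1038.5 ≥ 1886 − 115·k*, i.e. k* ≥ 7.37.
Both must hold, so k* = max(7.86, 7.37) = 7.86. The high-risk type's constraint binds.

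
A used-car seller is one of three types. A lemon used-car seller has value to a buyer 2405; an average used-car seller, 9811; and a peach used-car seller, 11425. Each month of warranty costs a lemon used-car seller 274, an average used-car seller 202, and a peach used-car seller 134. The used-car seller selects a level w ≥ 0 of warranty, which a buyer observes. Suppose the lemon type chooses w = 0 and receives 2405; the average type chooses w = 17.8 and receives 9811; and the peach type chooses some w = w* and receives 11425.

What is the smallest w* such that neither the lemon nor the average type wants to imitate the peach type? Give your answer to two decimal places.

Lemon type (on-path payoff 2405) won't mimic when 2405 ≥ 11425 − 274·w*, i.e. w* ≥ 32.92.
Average type (on-path payoff 9811 − 202×17.8 = 6215.4) won't mimic when 6215.4 ≥ 11425 − 202·w*, i.e. w* ≥ 25.79.
Both must hold, so w* = max(32.92, 25.79) = 32.92. The lemon type's constraint binds.

32.92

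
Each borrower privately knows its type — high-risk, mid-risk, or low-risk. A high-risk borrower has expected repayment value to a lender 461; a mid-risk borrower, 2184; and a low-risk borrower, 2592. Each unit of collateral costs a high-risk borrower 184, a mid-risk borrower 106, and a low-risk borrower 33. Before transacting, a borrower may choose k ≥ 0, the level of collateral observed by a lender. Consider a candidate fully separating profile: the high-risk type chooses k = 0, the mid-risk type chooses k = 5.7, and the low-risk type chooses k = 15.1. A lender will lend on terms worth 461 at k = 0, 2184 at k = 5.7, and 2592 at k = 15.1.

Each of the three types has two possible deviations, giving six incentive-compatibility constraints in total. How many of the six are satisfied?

Mid-risk (own payoff 2184 − 106×5.7 = 1579.8): to k=0 gives 461 → no gain ✓; to k=15.1 gives 2592 − 106×15.1 = 991.4 → no gain ✓.
High-risk (own payoff 461): to k=5.7 gives 2184 − 184×5.7 = 1135.2 → profitable ✗; to k=15.1 gives 2592 − 184×15.1 = -186.4 → no gain ✓.
Low-risk (own payoff 2592 − 33×15.1 = 2093.7): to k=0 gives 461 → no gain ✓; to k=5.7 gives 2184 − 33×5.7 = 1995.9 → no gain ✓.
5 of the 6 constraints hold; not an equilibrium.

5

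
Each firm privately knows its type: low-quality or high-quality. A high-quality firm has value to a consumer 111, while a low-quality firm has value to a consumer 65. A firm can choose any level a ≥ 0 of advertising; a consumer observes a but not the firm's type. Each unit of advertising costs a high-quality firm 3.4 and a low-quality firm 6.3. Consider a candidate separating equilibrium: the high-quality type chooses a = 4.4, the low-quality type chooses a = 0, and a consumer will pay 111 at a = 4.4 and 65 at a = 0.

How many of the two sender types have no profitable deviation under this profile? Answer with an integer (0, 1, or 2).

High-quality type: signal → 111 − 3.4 × 4.4 = 96.04; deviate to 0 → 65. IC holds (96.04 ≥ 65).
Low-quality type: stay at 0 → 65; mimic → 111 − 6.3 × 4.4 = 83.28. IC fails (65 < 83.28).
1 of 2 constraints hold, so this profile is not an equilibrium.

1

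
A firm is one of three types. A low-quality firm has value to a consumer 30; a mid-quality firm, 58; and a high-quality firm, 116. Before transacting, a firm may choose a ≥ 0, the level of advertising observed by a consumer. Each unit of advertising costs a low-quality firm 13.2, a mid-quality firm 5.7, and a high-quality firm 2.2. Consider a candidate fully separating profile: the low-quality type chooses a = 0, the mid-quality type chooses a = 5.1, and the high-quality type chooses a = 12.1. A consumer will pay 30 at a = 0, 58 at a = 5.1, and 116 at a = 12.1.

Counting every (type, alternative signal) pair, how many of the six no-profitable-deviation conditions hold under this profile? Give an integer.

4

Mid-quality (own payoff 58 − 5.7×5.1 = 28.93): to a=0 gives 30 → profitable ✗; to a=12.1 gives 116 − 5.7×12.1 = 47.03 → profitable ✗.
High-quality (own payoff 116 − 2.2×12.1 = 89.38): to a=0 gives 30 → no gain ✓; to a=5.1 gives 58 − 2.2×5.1 = 46.78 → no gain ✓.
Low-quality (own payoff 30): to a=5.1 gives 58 − 13.2×5.1 = -9.32 → no gain ✓; to a=12.1 gives 116 − 13.2×12.1 = -43.72 → no gain ✓.
4 of the 6 constraints hold; not an equilibrium.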